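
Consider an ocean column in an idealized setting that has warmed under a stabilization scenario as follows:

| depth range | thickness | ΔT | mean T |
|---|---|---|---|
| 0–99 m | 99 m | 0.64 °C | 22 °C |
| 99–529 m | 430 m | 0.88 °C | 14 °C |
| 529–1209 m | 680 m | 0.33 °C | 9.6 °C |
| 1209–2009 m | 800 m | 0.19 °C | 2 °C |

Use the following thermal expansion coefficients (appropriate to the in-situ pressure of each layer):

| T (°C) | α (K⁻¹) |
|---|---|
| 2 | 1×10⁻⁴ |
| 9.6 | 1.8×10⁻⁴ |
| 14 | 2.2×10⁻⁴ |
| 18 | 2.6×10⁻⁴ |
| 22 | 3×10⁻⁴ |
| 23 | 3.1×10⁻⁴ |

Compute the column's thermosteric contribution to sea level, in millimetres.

Layer 1 at 22 °C → α = 3×10⁻⁴ K⁻¹
Layer 2 at 14 °C → α = 2.2×10⁻⁴ K⁻¹
Layer 3 at 9.6 °C → α = 1.8×10⁻⁴ K⁻¹
Layer 4 at 2 °C → α = 1×10⁻⁴ K⁻¹
Layer 1: 0.64 × 99 × 3×10⁻⁴ = 0.019008 m
2.2×10⁻⁴ × 0.88 × 430 = 0.083248 m
680 × 1.8×10⁻⁴ × 0.33 = 0.040392 m
0.19 × 1×10⁻⁴ × 800 = 0.01520 m
Δh = 0.019008 + 0.083248 + 0.040392 + 0.01520 = 0.157848 m

about 158 mm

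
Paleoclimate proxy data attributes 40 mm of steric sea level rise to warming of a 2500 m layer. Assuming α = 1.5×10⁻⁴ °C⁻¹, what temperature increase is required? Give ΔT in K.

ΔT = Δh/(αH) = 0.04 / (1.5×10⁻⁴ × 2500) ≈ 0.1067 K

0.11 K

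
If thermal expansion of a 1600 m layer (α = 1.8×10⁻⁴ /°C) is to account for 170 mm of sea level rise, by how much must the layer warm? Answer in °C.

0.590 °C

ΔT = Δh/(αH) = 0.17 / (1.8×10⁻⁴ × 1600) ≈ 0.5903 °C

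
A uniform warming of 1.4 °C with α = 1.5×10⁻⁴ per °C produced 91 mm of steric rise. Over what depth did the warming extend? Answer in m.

H = Δh/(αΔT) = 0.091 / (1.5×10⁻⁴ × 1.4) ≈ 433.3 m

H ≈ 433 m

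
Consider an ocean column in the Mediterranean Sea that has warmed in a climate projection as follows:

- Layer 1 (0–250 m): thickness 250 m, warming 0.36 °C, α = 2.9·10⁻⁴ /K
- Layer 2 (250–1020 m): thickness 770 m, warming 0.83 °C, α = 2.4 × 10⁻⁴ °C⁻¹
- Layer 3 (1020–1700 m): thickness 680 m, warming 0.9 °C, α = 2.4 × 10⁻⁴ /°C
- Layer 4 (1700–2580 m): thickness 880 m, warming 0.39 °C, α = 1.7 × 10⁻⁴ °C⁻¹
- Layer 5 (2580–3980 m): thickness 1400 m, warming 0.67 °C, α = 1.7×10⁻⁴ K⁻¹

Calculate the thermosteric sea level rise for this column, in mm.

Δh ≈ 540 mm

Layer 1: 250 × 2.9×10⁻⁴ × 0.36 = 0.02610 m
250–1020 m: 770 × 0.83 × 2.4×10⁻⁴ = 0.153384 m
680 × 2.4×10⁻⁴ × 0.9 = 0.14688 m
0.39 × 1.7×10⁻⁴ × 880 = 0.058344 m
0.67 × 1.7×10⁻⁴ × 1400 = 0.15946 m
Δh = 0.02610 + 0.153384 + 0.14688 + 0.058344 + 0.15946 = 0.544168 m ≈ 540 mm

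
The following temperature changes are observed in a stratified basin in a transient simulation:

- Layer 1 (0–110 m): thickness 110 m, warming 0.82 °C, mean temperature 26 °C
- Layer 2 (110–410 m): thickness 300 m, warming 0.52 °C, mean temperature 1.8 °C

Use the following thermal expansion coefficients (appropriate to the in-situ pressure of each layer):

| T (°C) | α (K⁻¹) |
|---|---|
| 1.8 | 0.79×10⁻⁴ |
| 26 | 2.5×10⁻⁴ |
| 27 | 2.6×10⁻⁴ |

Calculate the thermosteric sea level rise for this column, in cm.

Δh = 3.49 cm

Layer 1 at 26 °C → α = 2.5×10⁻⁴ K⁻¹
Layer 2 at 1.8 °C → α = 0.79×10⁻⁴ K⁻¹
0–110 m: 110 × 0.82 × 2.5×10⁻⁴ = 0.02255 m
Layer 2: 0.52 × 300 × 0.79×10⁻⁴ = 0.012324 m
Δh = 0.02255 + 0.012324 = 0.034874 m ≈ 3.49 cm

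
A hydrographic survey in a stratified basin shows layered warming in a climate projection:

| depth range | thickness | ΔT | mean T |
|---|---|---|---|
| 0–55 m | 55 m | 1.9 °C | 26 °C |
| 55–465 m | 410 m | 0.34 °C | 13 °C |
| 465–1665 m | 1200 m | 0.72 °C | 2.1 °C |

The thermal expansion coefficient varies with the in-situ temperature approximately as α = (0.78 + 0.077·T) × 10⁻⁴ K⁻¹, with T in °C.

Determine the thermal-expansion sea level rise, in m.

Δh = 0.14 m

Layer 1: α = (0.78 + 0.077×26)×10⁻⁴ = 2.782×10⁻⁴ K⁻¹
Layer 2: α = (0.78 + 0.077×13)×10⁻⁴ = 1.781×10⁻⁴ K⁻¹
Layer 3: α = (0.78 + 0.077×2.1)×10⁻⁴ = 0.9417×10⁻⁴ K⁻¹
0–55 m: 2.782×10⁻⁴ × 55 × 1.9 = 0.0290719 m
1.781×10⁻⁴ × 0.34 × 410 = 0.02482714 m
Layer 3: 1200 × 0.9417×10⁻⁴ × 0.72 = 0.08136288 m
Δh = 0.0290719 + 0.02482714 + 0.08136288 = 0.13526192 m ≈ 0.14 m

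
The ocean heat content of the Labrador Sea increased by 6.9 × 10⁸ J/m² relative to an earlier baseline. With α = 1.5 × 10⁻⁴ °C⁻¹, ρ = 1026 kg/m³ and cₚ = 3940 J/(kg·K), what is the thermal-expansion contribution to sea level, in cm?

Δh = αQ/(ρcₚ) = 1.5×10⁻⁴ × 6.9×10⁸ / (1026 × 3940) ≈ 0.025603 m

2.56 cm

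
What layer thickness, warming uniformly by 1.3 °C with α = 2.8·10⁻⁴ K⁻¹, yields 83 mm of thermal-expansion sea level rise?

about 230 m

H = Δh/(αΔT) = 0.083 / (2.8×10⁻⁴ × 1.3) ≈ 228.0 m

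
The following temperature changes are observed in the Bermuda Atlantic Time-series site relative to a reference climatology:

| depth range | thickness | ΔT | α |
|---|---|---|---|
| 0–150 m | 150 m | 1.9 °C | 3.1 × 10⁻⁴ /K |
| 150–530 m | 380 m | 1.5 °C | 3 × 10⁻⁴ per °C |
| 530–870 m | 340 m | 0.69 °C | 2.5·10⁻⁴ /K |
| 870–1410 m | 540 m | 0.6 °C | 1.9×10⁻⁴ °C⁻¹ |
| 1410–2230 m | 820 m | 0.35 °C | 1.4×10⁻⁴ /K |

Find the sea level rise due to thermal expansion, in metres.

Δh ≈ 0.420 m

Layer 1: 150 × 1.9 × 3.1×10⁻⁴ = 0.08835 m
Layer 2: 380 × 1.5 × 3×10⁻⁴ = 0.17100 m
Layer 3: 2.5×10⁻⁴ × 340 × 0.69 = 0.05865 m
540 × 1.9×10⁻⁴ × 0.6 = 0.06156 m
1410–2230 m: 1.4×10⁻⁴ × 0.35 × 820 = 0.04018 m
Δh = 0.08835 + 0.17100 + 0.05865 + 0.06156 + 0.04018 = 0.41974 m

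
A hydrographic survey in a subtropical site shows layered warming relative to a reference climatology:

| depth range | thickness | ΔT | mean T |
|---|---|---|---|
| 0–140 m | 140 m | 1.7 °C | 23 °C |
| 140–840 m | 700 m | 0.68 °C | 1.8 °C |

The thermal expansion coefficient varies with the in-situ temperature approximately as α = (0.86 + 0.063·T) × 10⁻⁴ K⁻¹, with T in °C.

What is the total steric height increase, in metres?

about 0.101 m

Layer 1: α = (0.86 + 0.063×23)×10⁻⁴ = 2.309×10⁻⁴ K⁻¹
Layer 2: α = (0.86 + 0.063×1.8)×10⁻⁴ = 0.9734×10⁻⁴ K⁻¹
0–140 m: 2.309×10⁻⁴ × 1.7 × 140 = 0.0549542 m
Layer 2: 0.9734×10⁻⁴ × 700 × 0.68 = 0.04633384 m
Δh = 0.0549542 + 0.04633384 = 0.10128804 m ≈ 0.101 m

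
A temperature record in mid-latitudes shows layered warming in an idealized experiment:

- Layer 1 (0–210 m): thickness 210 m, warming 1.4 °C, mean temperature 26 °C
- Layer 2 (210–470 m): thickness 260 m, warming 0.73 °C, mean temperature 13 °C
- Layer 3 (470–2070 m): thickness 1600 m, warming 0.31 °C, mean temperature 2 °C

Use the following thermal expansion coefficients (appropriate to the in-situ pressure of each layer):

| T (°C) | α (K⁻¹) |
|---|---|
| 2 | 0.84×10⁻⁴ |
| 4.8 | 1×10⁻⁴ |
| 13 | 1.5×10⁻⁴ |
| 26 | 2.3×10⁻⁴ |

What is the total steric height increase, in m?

Δh ≈ 0.14 m

Layer 1 at 26 °C → α = 2.3×10⁻⁴ K⁻¹
Layer 2 at 13 °C → α = 1.5×10⁻⁴ K⁻¹
Layer 3 at 2 °C → α = 0.84×10⁻⁴ K⁻¹
0–210 m: 2.3×10⁻⁴ × 1.4 × 210 = 0.06762 m
260 × 1.5×10⁻⁴ × 0.73 = 0.02847 m
0.31 × 0.84×10⁻⁴ × 1600 = 0.041664 m
Δh = 0.06762 + 0.02847 + 0.041664 = 0.137754 m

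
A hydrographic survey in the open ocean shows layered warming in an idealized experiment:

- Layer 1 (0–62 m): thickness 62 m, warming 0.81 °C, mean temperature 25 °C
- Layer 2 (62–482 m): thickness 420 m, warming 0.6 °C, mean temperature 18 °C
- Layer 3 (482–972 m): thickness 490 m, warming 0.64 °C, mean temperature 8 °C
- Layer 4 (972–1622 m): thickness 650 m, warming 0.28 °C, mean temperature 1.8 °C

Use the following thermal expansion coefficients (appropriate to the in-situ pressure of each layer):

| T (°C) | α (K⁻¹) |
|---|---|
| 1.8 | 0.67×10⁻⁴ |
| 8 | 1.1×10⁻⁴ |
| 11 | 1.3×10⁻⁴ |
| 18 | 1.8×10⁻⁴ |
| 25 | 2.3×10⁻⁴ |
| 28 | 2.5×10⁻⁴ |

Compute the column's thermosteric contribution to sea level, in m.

Layer 1 at 25 °C → α = 2.3×10⁻⁴ K⁻¹
Layer 2 at 18 °C → α = 1.8×10⁻⁴ K⁻¹
Layer 3 at 8 °C → α = 1.1×10⁻⁴ K⁻¹
Layer 4 at 1.8 °C → α = 0.67×10⁻⁴ K⁻¹
Layer 1: 62 × 0.81 × 2.3×10⁻⁴ = 0.0115506 m
1.8×10⁻⁴ × 0.6 × 420 = 0.04536 m
0.64 × 1.1×10⁻⁴ × 490 = 0.034496 m
972–1622 m: 0.28 × 650 × 0.67×10⁻⁴ = 0.012194 m
Δh = 0.0115506 + 0.04536 + 0.034496 + 0.012194 = 0.1036006 m

0.104 m of thermosteric rise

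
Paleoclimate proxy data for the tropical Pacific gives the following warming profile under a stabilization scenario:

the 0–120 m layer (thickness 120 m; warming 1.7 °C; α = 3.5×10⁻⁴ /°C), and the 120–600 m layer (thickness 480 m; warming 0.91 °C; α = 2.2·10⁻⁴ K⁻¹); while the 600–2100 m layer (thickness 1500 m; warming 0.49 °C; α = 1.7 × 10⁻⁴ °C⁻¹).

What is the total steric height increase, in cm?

Δh ≈ 29.2 cm

1.7 × 3.5×10⁻⁴ × 120 = 0.07140 m
480 × 2.2×10⁻⁴ × 0.91 = 0.096096 m
600–2100 m: 1500 × 0.49 × 1.7×10⁻⁴ = 0.12495 m
Δh = 0.07140 + 0.096096 + 0.12495 = 0.292446 m ≈ 29.2 cm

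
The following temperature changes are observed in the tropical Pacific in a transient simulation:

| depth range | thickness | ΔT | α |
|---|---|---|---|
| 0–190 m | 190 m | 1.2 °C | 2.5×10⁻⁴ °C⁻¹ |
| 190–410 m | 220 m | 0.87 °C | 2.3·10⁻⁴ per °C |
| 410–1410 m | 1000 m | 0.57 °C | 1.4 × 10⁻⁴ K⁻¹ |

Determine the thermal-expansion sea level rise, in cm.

190 × 2.5×10⁻⁴ × 1.2 = 0.05700 m
190–410 m: 0.87 × 220 × 2.3×10⁻⁴ = 0.044022 m
410–1410 m: 1.4×10⁻⁴ × 0.57 × 1000 = 0.07980 m
Δh = 0.05700 + 0.044022 + 0.07980 = 0.180822 m

Δh ≈ 18 cm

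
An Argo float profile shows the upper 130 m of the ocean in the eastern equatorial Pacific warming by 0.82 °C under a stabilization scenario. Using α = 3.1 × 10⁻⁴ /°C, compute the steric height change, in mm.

33.0 mm

Δh = αΔT·H = 3.1×10⁻⁴ × 0.82 × 130 = 0.033046 m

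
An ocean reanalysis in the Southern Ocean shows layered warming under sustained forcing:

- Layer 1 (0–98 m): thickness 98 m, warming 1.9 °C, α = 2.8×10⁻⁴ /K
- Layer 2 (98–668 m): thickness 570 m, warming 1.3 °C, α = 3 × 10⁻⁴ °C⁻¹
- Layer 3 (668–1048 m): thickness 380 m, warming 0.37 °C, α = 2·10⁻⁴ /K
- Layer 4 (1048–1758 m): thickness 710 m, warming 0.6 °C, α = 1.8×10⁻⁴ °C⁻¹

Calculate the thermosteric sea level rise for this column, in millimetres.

Layer 1: 98 × 2.8×10⁻⁴ × 1.9 = 0.052136 m
3×10⁻⁴ × 570 × 1.3 = 0.22230 m
0.37 × 2×10⁻⁴ × 380 = 0.02812 m
1048–1758 m: 710 × 0.6 × 1.8×10⁻⁴ = 0.07668 m
Δh = 0.052136 + 0.22230 + 0.02812 + 0.07668 = 0.379236 m

379 mm of thermosteric rise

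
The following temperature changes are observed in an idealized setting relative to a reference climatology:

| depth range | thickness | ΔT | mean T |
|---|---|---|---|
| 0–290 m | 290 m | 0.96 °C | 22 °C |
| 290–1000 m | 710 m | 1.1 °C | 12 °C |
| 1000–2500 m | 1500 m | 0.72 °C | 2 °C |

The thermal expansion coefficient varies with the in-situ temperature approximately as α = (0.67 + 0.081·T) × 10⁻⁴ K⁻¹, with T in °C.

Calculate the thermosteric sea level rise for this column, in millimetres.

286 mm of thermosteric rise

Layer 1: α = (0.67 + 0.081×22)×10⁻⁴ = 2.452×10⁻⁴ K⁻¹
Layer 2: α = (0.67 + 0.081×12)×10⁻⁴ = 1.642×10⁻⁴ K⁻¹
Layer 3: α = (0.67 + 0.081×2)×10⁻⁴ = 0.832×10⁻⁴ K⁻¹
2.452×10⁻⁴ × 290 × 0.96 = 0.06826368 m
Layer 2: 1.642×10⁻⁴ × 1.1 × 710 = 0.1282402 m
1500 × 0.832×10⁻⁴ × 0.72 = 0.089856 m
Δh = 0.06826368 + 0.1282402 + 0.089856 = 0.28635988 m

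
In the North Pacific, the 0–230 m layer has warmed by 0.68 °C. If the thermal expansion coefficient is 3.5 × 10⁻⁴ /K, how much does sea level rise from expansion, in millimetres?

Δh = αΔT·H = 3.5×10⁻⁴ × 0.68 × 230 = 0.05474 m

Δh = 54.7 mm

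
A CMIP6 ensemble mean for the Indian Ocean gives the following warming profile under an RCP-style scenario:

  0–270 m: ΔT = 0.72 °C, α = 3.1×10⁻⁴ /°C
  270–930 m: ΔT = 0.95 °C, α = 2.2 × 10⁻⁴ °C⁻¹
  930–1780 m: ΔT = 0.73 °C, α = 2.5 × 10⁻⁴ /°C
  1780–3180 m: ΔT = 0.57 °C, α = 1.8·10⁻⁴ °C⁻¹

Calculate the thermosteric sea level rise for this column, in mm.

270 × 3.1×10⁻⁴ × 0.72 = 0.060264 m
270–930 m: 2.2×10⁻⁴ × 0.95 × 660 = 0.13794 m
850 × 0.73 × 2.5×10⁻⁴ = 0.155125 m
Layer 4: 0.57 × 1400 × 1.8×10⁻⁴ = 0.14364 m
Δh = 0.060264 + 0.13794 + 0.155125 + 0.14364 = 0.496969 m

Δh ≈ 500 mm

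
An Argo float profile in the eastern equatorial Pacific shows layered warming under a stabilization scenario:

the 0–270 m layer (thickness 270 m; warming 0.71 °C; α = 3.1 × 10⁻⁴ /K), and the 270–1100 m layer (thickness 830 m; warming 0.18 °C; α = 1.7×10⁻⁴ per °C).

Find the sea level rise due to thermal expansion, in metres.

Δh ≈ 0.0848 m

0–270 m: 0.71 × 3.1×10⁻⁴ × 270 = 0.059427 m
Layer 2: 1.7×10⁻⁴ × 830 × 0.18 = 0.025398 m
Δh = 0.059427 + 0.025398 = 0.084825 m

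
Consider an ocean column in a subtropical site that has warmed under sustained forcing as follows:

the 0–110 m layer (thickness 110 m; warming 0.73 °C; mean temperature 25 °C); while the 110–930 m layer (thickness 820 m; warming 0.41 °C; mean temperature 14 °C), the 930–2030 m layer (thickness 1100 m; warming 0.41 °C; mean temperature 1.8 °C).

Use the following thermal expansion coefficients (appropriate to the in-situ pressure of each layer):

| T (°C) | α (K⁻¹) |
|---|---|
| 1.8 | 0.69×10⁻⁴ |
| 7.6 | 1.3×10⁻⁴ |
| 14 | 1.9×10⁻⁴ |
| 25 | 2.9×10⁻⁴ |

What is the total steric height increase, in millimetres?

118 mm of thermosteric rise

Layer 1 at 25 °C → α = 2.9×10⁻⁴ K⁻¹
Layer 2 at 14 °C → α = 1.9×10⁻⁴ K⁻¹
Layer 3 at 1.8 °C → α = 0.69×10⁻⁴ K⁻¹
Layer 1: 110 × 0.73 × 2.9×10⁻⁴ = 0.023287 m
Layer 2: 1.9×10⁻⁴ × 0.41 × 820 = 0.063878 m
Layer 3: 0.69×10⁻⁴ × 0.41 × 1100 = 0.031119 m
Δh = 0.023287 + 0.063878 + 0.031119 = 0.118284 m ≈ 118 mm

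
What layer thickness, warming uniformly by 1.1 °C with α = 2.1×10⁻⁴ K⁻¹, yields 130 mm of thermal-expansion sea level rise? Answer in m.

about 563 m

H = Δh/(αΔT) = 0.13 / (2.1×10⁻⁴ × 1.1) ≈ 562.8 m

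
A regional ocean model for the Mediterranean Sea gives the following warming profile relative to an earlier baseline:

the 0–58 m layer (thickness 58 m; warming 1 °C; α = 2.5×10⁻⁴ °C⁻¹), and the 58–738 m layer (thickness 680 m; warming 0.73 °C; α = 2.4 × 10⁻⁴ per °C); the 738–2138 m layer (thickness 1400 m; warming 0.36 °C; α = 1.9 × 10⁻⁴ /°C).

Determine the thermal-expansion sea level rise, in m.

0–58 m: 1 × 2.5×10⁻⁴ × 58 = 0.01450 m
Layer 2: 0.73 × 2.4×10⁻⁴ × 680 = 0.119136 m
738–2138 m: 1.9×10⁻⁴ × 1400 × 0.36 = 0.09576 m
Δh = 0.01450 + 0.119136 + 0.09576 = 0.229396 m ≈ 0.23 m

Δh ≈ 0.23 m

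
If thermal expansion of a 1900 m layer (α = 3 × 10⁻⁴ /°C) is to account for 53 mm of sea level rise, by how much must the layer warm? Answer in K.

ΔT = Δh/(αH) = 0.053 / (3×10⁻⁴ × 1900) ≈ 0.09298 K

about 0.093 K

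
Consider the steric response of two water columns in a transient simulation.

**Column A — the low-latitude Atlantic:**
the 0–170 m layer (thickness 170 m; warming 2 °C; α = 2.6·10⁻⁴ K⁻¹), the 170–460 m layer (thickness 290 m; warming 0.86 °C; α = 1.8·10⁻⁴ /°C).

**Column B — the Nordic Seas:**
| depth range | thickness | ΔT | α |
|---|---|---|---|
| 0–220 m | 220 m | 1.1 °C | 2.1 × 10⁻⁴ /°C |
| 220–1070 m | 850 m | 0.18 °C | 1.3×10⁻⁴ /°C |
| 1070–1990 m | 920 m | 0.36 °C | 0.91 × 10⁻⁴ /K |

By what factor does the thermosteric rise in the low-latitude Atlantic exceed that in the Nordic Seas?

A Layer 1: 2 × 2.6×10⁻⁴ × 170 = 0.08840 m
A Layer 2: 0.86 × 1.8×10⁻⁴ × 290 = 0.044892 m
A total: 0.133292 m
B Layer 1: 220 × 2.1×10⁻⁴ × 1.1 = 0.05082 m
B Layer 2: 850 × 0.18 × 1.3×10⁻⁴ = 0.01989 m
B 1070–1990 m: 0.91×10⁻⁴ × 920 × 0.36 = 0.0301392 m
B total: 0.1008492 m
Ratio: 0.133292 / 0.1008492 ≈ 1.322

a factor of 1.3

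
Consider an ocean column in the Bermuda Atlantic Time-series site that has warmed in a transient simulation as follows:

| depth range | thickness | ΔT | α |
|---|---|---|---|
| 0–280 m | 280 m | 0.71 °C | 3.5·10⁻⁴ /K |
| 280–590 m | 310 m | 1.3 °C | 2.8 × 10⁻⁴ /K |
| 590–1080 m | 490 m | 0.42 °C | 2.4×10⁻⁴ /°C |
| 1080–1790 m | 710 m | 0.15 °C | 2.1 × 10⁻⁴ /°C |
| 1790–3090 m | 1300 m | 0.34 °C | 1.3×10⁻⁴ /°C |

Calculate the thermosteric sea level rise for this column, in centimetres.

31.2 cm

0–280 m: 3.5×10⁻⁴ × 280 × 0.71 = 0.06958 m
Layer 2: 310 × 2.8×10⁻⁴ × 1.3 = 0.11284 m
590–1080 m: 490 × 0.42 × 2.4×10⁻⁴ = 0.049392 m
Layer 4: 710 × 2.1×10⁻⁴ × 0.15 = 0.022365 m
Layer 5: 1.3×10⁻⁴ × 0.34 × 1300 = 0.05746 m
Δh = 0.06958 + 0.11284 + 0.049392 + 0.022365 + 0.05746 = 0.311637 m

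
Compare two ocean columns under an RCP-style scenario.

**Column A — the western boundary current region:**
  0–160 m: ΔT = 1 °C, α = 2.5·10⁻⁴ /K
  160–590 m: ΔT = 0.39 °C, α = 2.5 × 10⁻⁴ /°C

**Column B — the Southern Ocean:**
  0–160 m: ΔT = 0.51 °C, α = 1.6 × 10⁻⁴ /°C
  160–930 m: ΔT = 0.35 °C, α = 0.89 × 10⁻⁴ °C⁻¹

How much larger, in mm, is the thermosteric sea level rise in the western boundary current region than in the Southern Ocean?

45 mm larger

A 2.5×10⁻⁴ × 160 × 1 = 0.04000 m
A 160–590 m: 430 × 0.39 × 2.5×10⁻⁴ = 0.041925 m
A total: 0.081925 m
B 0–160 m: 160 × 0.51 × 1.6×10⁻⁴ = 0.013056 m
B 0.89×10⁻⁴ × 770 × 0.35 = 0.0239855 m
B total: 0.0370415 m
Difference: 0.081925 − 0.0370415 = 0.0448835 m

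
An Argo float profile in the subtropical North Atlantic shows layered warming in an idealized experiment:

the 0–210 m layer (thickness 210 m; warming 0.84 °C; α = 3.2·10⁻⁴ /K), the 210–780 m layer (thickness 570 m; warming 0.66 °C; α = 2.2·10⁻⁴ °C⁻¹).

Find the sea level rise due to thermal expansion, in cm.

Layer 1: 210 × 0.84 × 3.2×10⁻⁴ = 0.056448 m
210–780 m: 2.2×10⁻⁴ × 0.66 × 570 = 0.082764 m
Δh = 0.056448 + 0.082764 = 0.139212 m ≈ 13.9 cm

Δh ≈ 13.9 cm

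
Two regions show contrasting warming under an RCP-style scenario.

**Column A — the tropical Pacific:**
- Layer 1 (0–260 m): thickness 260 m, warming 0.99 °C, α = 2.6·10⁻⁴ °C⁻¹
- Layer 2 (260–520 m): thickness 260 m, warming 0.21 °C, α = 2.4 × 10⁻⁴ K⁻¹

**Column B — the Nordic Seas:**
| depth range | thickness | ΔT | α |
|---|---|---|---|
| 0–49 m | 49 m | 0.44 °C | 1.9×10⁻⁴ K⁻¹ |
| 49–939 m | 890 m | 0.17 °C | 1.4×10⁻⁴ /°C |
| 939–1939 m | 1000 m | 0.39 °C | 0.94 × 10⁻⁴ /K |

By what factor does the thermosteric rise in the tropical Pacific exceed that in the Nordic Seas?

A Layer 1: 2.6×10⁻⁴ × 0.99 × 260 = 0.066924 m
A 260–520 m: 2.4×10⁻⁴ × 260 × 0.21 = 0.013104 m
A total: 0.080028 m
B 1.9×10⁻⁴ × 49 × 0.44 = 0.0040964 m
B 49–939 m: 1.4×10⁻⁴ × 0.17 × 890 = 0.021182 m
B Layer 3: 0.94×10⁻⁴ × 1000 × 0.39 = 0.03666 m
B total: 0.0619384 m
Ratio: 0.080028 / 0.0619384 ≈ 1.292

≈ 1.29×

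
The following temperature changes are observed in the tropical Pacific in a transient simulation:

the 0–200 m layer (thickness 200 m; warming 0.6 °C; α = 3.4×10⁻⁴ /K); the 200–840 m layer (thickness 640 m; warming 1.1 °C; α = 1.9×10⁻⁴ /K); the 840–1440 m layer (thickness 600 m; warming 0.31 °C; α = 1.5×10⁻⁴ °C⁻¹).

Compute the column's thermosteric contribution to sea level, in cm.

3.4×10⁻⁴ × 0.6 × 200 = 0.04080 m
640 × 1.1 × 1.9×10⁻⁴ = 0.13376 m
1.5×10⁻⁴ × 600 × 0.31 = 0.02790 m
Δh = 0.04080 + 0.13376 + 0.02790 = 0.20246 m ≈ 20.2 cm

20.2 cm of thermosteric rise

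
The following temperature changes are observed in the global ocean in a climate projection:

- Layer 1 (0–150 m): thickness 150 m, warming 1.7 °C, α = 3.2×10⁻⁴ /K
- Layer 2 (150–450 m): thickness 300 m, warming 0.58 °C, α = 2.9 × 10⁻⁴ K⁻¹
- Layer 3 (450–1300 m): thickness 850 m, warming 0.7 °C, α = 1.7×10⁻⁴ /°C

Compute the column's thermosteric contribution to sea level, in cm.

23.3 cm of thermosteric rise

1.7 × 150 × 3.2×10⁻⁴ = 0.08160 m
150–450 m: 2.9×10⁻⁴ × 0.58 × 300 = 0.05046 m
Layer 3: 0.7 × 1.7×10⁻⁴ × 850 = 0.10115 m
Δh = 0.08160 + 0.05046 + 0.10115 = 0.23321 m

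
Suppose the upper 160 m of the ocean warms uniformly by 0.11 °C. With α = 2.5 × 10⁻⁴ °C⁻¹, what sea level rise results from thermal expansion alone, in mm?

Δh ≈ 4.4 mm

Δh = αΔT·H = 2.5×10⁻⁴ × 0.11 × 160 = 0.00440 m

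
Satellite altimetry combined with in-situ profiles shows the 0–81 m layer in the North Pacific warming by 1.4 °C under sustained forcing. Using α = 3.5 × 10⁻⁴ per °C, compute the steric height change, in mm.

Δh = αΔT·H = 3.5×10⁻⁴ × 1.4 × 81 = 0.03969 m

Δh = 39.7 mm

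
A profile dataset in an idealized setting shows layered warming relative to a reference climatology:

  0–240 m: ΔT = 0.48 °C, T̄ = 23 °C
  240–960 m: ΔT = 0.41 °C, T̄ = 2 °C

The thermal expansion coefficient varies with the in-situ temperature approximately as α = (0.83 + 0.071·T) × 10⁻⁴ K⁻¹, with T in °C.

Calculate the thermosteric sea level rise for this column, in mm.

Layer 1: α = (0.83 + 0.071×23)×10⁻⁴ = 2.463×10⁻⁴ K⁻¹
Layer 2: α = (0.83 + 0.071×2)×10⁻⁴ = 0.972×10⁻⁴ K⁻¹
0–240 m: 2.463×10⁻⁴ × 240 × 0.48 = 0.02837376 m
Layer 2: 0.41 × 720 × 0.972×10⁻⁴ = 0.02869344 m
Δh = 0.02837376 + 0.02869344 = 0.0570672 m ≈ 57.1 mm

about 57.1 mm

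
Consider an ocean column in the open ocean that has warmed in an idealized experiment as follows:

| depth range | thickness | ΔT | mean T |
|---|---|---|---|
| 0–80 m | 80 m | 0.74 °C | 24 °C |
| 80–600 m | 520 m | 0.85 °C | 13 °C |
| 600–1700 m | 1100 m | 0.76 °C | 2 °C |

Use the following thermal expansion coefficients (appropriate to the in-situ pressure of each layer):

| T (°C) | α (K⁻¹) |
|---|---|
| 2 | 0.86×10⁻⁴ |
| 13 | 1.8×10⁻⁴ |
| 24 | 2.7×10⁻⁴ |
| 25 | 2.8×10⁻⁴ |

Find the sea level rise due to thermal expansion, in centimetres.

16.7 cm

Layer 1 at 24 °C → α = 2.7×10⁻⁴ K⁻¹
Layer 2 at 13 °C → α = 1.8×10⁻⁴ K⁻¹
Layer 3 at 2 °C → α = 0.86×10⁻⁴ K⁻¹
Layer 1: 80 × 2.7×10⁻⁴ × 0.74 = 0.015984 m
Layer 2: 520 × 1.8×10⁻⁴ × 0.85 = 0.07956 m
600–1700 m: 0.76 × 1100 × 0.86×10⁻⁴ = 0.071896 m
Δh = 0.015984 + 0.07956 + 0.071896 = 0.16744 m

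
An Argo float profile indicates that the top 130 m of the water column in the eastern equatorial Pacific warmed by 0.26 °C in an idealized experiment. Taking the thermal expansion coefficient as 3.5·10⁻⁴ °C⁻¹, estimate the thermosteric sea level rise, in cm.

Δh = αΔT·H = 3.5×10⁻⁴ × 0.26 × 130 = 0.01183 m

Δh = 1.2 cm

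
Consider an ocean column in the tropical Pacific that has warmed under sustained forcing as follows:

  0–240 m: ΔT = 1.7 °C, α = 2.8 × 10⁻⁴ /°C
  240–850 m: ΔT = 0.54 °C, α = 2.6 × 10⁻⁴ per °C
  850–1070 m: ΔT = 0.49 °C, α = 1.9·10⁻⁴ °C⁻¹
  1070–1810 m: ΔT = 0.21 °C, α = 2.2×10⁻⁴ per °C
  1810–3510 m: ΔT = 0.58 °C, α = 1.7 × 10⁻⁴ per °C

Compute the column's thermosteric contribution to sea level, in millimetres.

Layer 1: 2.8×10⁻⁴ × 240 × 1.7 = 0.11424 m
Layer 2: 0.54 × 610 × 2.6×10⁻⁴ = 0.085644 m
Layer 3: 1.9×10⁻⁴ × 0.49 × 220 = 0.020482 m
2.2×10⁻⁴ × 0.21 × 740 = 0.034188 m
Layer 5: 1.7×10⁻⁴ × 0.58 × 1700 = 0.16762 m
Δh = 0.11424 + 0.085644 + 0.020482 + 0.034188 + 0.16762 = 0.422174 m

Δh = 420 mm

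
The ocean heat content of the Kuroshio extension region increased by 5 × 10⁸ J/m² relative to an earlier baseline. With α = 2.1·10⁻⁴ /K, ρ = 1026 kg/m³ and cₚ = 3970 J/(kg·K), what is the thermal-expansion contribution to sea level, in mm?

Δh = αQ/(ρcₚ) = 2.1×10⁻⁴ × 5×10⁸ / (1026 × 3970) ≈ 0.025778 m

25.8 mm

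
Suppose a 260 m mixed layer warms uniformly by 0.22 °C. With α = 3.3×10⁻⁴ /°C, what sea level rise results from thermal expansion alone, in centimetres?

1.89 cm

Δh = αΔT·H = 3.3×10⁻⁴ × 0.22 × 260 = 0.018876 m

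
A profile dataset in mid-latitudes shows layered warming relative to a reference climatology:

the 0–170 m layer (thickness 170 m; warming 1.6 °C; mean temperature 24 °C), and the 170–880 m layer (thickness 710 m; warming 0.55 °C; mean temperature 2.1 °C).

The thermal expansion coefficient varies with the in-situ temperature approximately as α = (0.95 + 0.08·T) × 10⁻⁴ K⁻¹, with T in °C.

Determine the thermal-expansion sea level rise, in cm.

Layer 1: α = (0.95 + 0.08×24)×10⁻⁴ = 2.87×10⁻⁴ K⁻¹
Layer 2: α = (0.95 + 0.08×2.1)×10⁻⁴ = 1.118×10⁻⁴ K⁻¹
Layer 1: 2.87×10⁻⁴ × 1.6 × 170 = 0.078064 m
170–880 m: 1.118×10⁻⁴ × 0.55 × 710 = 0.0436579 m
Δh = 0.078064 + 0.0436579 = 0.1217219 m ≈ 12 cm

12 cm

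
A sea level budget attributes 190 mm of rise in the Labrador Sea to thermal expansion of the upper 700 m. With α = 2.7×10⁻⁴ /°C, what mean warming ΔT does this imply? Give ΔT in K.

ΔT ≈ 1.01 K

ΔT = Δh/(αH) = 0.19 / (2.7×10⁻⁴ × 700) ≈ 1.005 K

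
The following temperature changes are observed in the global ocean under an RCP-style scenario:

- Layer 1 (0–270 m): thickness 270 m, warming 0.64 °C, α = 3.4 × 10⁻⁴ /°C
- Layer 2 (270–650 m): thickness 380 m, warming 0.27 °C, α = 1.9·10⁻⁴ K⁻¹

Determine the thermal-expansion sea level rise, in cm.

3.4×10⁻⁴ × 0.64 × 270 = 0.058752 m
380 × 0.27 × 1.9×10⁻⁴ = 0.019494 m
Δh = 0.058752 + 0.019494 = 0.078246 m

about 7.82 cm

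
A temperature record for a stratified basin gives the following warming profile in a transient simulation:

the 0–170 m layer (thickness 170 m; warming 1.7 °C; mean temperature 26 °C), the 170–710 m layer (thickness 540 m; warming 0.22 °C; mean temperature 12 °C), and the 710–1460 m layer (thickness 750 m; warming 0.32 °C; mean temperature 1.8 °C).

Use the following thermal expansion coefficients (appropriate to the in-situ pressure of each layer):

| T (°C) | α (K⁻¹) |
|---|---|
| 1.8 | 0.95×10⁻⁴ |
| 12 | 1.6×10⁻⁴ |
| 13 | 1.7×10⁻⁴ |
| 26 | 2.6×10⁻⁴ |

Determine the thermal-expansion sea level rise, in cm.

Δh ≈ 11.7 cm

Layer 1 at 26 °C → α = 2.6×10⁻⁴ K⁻¹
Layer 2 at 12 °C → α = 1.6×10⁻⁴ K⁻¹
Layer 3 at 1.8 °C → α = 0.95×10⁻⁴ K⁻¹
0–170 m: 2.6×10⁻⁴ × 170 × 1.7 = 0.07514 m
170–710 m: 0.22 × 1.6×10⁻⁴ × 540 = 0.019008 m
710–1460 m: 0.95×10⁻⁴ × 750 × 0.32 = 0.02280 m
Δh = 0.07514 + 0.019008 + 0.02280 = 0.116948 m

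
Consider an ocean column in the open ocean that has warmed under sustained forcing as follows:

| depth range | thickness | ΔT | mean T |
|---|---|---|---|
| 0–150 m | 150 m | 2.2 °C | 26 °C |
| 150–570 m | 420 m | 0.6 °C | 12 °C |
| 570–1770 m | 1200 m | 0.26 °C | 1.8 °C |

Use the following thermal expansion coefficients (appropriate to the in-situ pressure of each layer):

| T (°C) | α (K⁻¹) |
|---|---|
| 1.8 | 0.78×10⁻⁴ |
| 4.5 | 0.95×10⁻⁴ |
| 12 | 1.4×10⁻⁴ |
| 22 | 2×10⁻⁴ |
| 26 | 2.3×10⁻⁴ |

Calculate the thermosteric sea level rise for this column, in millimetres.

about 136 mm

Layer 1 at 26 °C → α = 2.3×10⁻⁴ K⁻¹
Layer 2 at 12 °C → α = 1.4×10⁻⁴ K⁻¹
Layer 3 at 1.8 °C → α = 0.78×10⁻⁴ K⁻¹
0–150 m: 2.3×10⁻⁴ × 150 × 2.2 = 0.07590 m
0.6 × 420 × 1.4×10⁻⁴ = 0.03528 m
Layer 3: 1200 × 0.26 × 0.78×10⁻⁴ = 0.024336 m
Δh = 0.07590 + 0.03528 + 0.024336 = 0.135516 m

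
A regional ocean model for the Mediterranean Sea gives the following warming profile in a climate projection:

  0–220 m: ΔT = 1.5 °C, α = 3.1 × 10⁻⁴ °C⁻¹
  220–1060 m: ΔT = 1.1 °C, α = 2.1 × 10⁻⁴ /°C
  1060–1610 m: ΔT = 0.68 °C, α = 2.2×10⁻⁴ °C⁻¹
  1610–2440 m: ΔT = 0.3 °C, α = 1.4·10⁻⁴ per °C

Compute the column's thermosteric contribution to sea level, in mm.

Δh ≈ 410 mm

1.5 × 3.1×10⁻⁴ × 220 = 0.10230 m
Layer 2: 1.1 × 840 × 2.1×10⁻⁴ = 0.19404 m
Layer 3: 0.68 × 550 × 2.2×10⁻⁴ = 0.08228 m
Layer 4: 1.4×10⁻⁴ × 0.3 × 830 = 0.03486 m
Δh = 0.10230 + 0.19404 + 0.08228 + 0.03486 = 0.41348 m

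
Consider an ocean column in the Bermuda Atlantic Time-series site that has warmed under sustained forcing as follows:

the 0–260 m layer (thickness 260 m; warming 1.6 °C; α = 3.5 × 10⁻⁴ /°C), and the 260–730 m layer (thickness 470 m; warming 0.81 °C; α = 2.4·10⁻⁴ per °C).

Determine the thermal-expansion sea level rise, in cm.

Layer 1: 1.6 × 3.5×10⁻⁴ × 260 = 0.14560 m
0.81 × 2.4×10⁻⁴ × 470 = 0.091368 m
Δh = 0.14560 + 0.091368 = 0.236968 m ≈ 24 cm

Δh ≈ 24 cm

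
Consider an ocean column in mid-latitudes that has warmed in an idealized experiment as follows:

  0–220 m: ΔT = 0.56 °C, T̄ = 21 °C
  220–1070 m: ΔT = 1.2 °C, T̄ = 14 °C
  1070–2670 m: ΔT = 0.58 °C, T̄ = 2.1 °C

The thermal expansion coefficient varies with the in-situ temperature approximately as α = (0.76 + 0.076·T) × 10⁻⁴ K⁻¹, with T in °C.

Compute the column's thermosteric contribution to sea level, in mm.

Δh ≈ 300 mm

Layer 1: α = (0.76 + 0.076×21)×10⁻⁴ = 2.356×10⁻⁴ K⁻¹
Layer 2: α = (0.76 + 0.076×14)×10⁻⁴ = 1.824×10⁻⁴ K⁻¹
Layer 3: α = (0.76 + 0.076×2.1)×10⁻⁴ = 0.9196×10⁻⁴ K⁻¹
Layer 1: 220 × 2.356×10⁻⁴ × 0.56 = 0.02902592 m
Layer 2: 850 × 1.2 × 1.824×10⁻⁴ = 0.186048 m
Layer 3: 0.58 × 1600 × 0.9196×10⁻⁴ = 0.08533888 m
Δh = 0.02902592 + 0.186048 + 0.08533888 = 0.3004128 m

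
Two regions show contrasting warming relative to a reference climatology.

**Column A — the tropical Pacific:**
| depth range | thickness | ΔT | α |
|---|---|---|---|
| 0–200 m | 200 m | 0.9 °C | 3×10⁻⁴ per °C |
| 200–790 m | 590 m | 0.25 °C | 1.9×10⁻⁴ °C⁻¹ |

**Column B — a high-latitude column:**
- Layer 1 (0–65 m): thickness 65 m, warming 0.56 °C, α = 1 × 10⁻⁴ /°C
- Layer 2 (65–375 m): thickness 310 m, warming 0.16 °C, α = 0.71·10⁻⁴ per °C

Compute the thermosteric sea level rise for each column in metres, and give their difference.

Δh_A ≈ 0.082 m, Δh_B ≈ 0.0072 m; difference ≈ 0.075 m

A 3×10⁻⁴ × 0.9 × 200 = 0.05400 m
A 590 × 1.9×10⁻⁴ × 0.25 = 0.028025 m
A total: 0.082025 m
B Layer 1: 1×10⁻⁴ × 65 × 0.56 = 0.00364 m
B Layer 2: 310 × 0.71×10⁻⁴ × 0.16 = 0.0035216 m
B total: 0.0071616 m
Difference: 0.082025 − 0.0071616 = 0.0748634 m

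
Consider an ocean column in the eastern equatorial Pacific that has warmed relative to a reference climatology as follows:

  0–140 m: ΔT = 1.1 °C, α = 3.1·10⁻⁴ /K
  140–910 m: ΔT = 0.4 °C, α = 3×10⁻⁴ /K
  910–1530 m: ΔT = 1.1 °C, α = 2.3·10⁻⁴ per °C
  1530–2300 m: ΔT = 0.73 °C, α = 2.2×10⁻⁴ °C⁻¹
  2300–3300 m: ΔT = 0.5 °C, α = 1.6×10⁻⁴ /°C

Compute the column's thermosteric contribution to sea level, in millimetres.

Δh ≈ 501 mm

Layer 1: 3.1×10⁻⁴ × 140 × 1.1 = 0.04774 m
770 × 0.4 × 3×10⁻⁴ = 0.09240 m
910–1530 m: 1.1 × 2.3×10⁻⁴ × 620 = 0.15686 m
2.2×10⁻⁴ × 0.73 × 770 = 0.123662 m
Layer 5: 0.5 × 1000 × 1.6×10⁻⁴ = 0.08000 m
Δh = 0.04774 + 0.09240 + 0.15686 + 0.123662 + 0.08000 = 0.500662 m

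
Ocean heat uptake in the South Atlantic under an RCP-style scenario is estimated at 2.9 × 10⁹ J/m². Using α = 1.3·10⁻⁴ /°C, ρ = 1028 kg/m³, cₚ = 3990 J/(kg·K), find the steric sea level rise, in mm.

Δh = αQ/(ρcₚ) = 1.3×10⁻⁴ × 2.9×10⁹ / (1028 × 3990) ≈ 0.091913 m

91.9 mm of thermosteric rise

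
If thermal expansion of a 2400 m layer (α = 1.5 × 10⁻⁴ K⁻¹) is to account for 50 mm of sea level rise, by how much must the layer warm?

ΔT = Δh/(αH) = 0.05 / (1.5×10⁻⁴ × 2400) ≈ 0.1389 K

ΔT ≈ 0.14 K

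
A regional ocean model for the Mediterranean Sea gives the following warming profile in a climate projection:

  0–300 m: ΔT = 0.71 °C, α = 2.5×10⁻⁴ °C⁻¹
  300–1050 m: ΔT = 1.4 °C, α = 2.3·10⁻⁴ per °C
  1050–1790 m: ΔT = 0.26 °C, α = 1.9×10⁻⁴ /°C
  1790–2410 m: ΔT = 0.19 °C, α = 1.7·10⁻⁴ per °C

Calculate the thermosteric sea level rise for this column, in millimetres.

0.71 × 2.5×10⁻⁴ × 300 = 0.05325 m
300–1050 m: 2.3×10⁻⁴ × 750 × 1.4 = 0.24150 m
1.9×10⁻⁴ × 740 × 0.26 = 0.036556 m
Layer 4: 620 × 1.7×10⁻⁴ × 0.19 = 0.020026 m
Δh = 0.05325 + 0.24150 + 0.036556 + 0.020026 = 0.351332 m ≈ 351 mm

Δh ≈ 351 mm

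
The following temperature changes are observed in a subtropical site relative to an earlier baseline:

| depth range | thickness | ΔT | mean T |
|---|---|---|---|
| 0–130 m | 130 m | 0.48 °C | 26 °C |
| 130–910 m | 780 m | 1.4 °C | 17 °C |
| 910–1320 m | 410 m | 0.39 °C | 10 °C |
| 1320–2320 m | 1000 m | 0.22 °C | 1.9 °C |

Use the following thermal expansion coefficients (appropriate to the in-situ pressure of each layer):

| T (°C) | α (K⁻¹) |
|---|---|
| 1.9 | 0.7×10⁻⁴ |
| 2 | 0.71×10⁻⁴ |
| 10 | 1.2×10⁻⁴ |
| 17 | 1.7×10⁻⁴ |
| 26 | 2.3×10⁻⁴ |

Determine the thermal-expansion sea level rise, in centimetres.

Layer 1 at 26 °C → α = 2.3×10⁻⁴ K⁻¹
Layer 2 at 17 °C → α = 1.7×10⁻⁴ K⁻¹
Layer 3 at 10 °C → α = 1.2×10⁻⁴ K⁻¹
Layer 4 at 1.9 °C → α = 0.7×10⁻⁴ K⁻¹
130 × 0.48 × 2.3×10⁻⁴ = 0.014352 m
1.4 × 780 × 1.7×10⁻⁴ = 0.18564 m
910–1320 m: 410 × 0.39 × 1.2×10⁻⁴ = 0.019188 m
1320–2320 m: 1000 × 0.22 × 0.7×10⁻⁴ = 0.01540 m
Δh = 0.014352 + 0.18564 + 0.019188 + 0.01540 = 0.23458 m ≈ 23.5 cm

23.5 cm of thermosteric rise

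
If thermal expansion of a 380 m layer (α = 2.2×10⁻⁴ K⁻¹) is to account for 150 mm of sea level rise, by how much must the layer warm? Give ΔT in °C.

ΔT = Δh/(αH) = 0.15 / (2.2×10⁻⁴ × 380) ≈ 1.794 °C

1.79 °C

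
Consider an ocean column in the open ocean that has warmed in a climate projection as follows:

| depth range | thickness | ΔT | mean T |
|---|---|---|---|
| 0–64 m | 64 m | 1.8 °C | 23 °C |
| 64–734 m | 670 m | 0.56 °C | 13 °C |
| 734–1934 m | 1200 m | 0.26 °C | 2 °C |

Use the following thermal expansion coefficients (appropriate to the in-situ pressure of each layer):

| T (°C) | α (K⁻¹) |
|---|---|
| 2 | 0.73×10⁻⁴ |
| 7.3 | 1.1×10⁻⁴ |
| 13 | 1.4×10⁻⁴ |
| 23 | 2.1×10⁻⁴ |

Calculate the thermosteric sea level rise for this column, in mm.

99.5 mm of thermosteric rise

Layer 1 at 23 °C → α = 2.1×10⁻⁴ K⁻¹
Layer 2 at 13 °C → α = 1.4×10⁻⁴ K⁻¹
Layer 3 at 2 °C → α = 0.73×10⁻⁴ K⁻¹
Layer 1: 1.8 × 2.1×10⁻⁴ × 64 = 0.024192 m
64–734 m: 1.4×10⁻⁴ × 670 × 0.56 = 0.052528 m
0.26 × 0.73×10⁻⁴ × 1200 = 0.022776 m
Δh = 0.024192 + 0.052528 + 0.022776 = 0.099496 m ≈ 99.5 mm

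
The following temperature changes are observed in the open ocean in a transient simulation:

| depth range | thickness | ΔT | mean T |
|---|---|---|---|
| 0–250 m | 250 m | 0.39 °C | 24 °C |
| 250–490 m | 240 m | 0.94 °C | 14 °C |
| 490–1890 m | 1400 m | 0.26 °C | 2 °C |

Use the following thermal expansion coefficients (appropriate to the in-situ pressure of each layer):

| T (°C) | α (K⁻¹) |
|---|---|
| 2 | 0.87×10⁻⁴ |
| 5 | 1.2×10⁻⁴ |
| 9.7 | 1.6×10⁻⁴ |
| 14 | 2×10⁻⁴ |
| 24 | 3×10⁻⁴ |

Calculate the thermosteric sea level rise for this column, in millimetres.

110 mm of thermosteric rise

Layer 1 at 24 °C → α = 3×10⁻⁴ K⁻¹
Layer 2 at 14 °C → α = 2×10⁻⁴ K⁻¹
Layer 3 at 2 °C → α = 0.87×10⁻⁴ K⁻¹
0–250 m: 250 × 0.39 × 3×10⁻⁴ = 0.02925 m
Layer 2: 2×10⁻⁴ × 240 × 0.94 = 0.04512 m
0.87×10⁻⁴ × 1400 × 0.26 = 0.031668 m
Δh = 0.02925 + 0.04512 + 0.031668 = 0.106038 m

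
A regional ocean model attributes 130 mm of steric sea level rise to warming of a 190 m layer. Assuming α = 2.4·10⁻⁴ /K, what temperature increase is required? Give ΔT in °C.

about 2.85 °C

ΔT = Δh/(αH) = 0.13 / (2.4×10⁻⁴ × 190) ≈ 2.851 °C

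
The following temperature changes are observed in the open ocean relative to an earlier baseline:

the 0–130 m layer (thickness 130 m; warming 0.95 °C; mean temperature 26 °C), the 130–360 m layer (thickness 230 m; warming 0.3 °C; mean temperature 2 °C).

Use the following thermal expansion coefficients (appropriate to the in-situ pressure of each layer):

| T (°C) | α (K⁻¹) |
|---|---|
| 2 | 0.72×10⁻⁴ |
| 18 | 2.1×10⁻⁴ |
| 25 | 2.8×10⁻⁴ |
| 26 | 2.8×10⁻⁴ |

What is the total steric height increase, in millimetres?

Layer 1 at 26 °C → α = 2.8×10⁻⁴ K⁻¹
Layer 2 at 2 °C → α = 0.72×10⁻⁴ K⁻¹
0–130 m: 130 × 2.8×10⁻⁴ × 0.95 = 0.03458 m
Layer 2: 0.72×10⁻⁴ × 230 × 0.3 = 0.004968 m
Δh = 0.03458 + 0.004968 = 0.039548 m ≈ 39.5 mm

Δh = 39.5 mm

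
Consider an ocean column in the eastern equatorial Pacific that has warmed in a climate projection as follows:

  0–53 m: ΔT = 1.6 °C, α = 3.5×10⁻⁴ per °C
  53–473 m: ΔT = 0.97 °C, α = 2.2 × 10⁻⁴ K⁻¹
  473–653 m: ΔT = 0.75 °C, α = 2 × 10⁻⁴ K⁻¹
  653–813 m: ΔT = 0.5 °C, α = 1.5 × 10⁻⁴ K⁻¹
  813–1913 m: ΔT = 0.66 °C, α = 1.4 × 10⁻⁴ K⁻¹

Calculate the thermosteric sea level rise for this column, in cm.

0–53 m: 53 × 3.5×10⁻⁴ × 1.6 = 0.02968 m
Layer 2: 0.97 × 2.2×10⁻⁴ × 420 = 0.089628 m
2×10⁻⁴ × 0.75 × 180 = 0.02700 m
1.5×10⁻⁴ × 160 × 0.5 = 0.01200 m
813–1913 m: 1.4×10⁻⁴ × 1100 × 0.66 = 0.10164 m
Δh = 0.02968 + 0.089628 + 0.02700 + 0.01200 + 0.10164 = 0.259948 m

26 cm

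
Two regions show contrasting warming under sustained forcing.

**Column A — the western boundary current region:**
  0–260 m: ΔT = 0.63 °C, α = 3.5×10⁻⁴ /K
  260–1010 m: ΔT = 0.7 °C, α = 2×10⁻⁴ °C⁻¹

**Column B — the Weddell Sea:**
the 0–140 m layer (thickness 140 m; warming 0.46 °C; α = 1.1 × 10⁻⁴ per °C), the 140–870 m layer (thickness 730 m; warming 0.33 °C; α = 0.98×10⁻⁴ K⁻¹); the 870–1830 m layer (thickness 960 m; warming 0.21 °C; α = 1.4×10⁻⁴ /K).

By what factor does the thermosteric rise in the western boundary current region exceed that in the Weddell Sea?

2.76

A Layer 1: 3.5×10⁻⁴ × 0.63 × 260 = 0.05733 m
A Layer 2: 750 × 2×10⁻⁴ × 0.7 = 0.10500 m
A total: 0.16233 m
B 1.1×10⁻⁴ × 140 × 0.46 = 0.007084 m
B 730 × 0.33 × 0.98×10⁻⁴ = 0.0236082 m
B Layer 3: 0.21 × 960 × 1.4×10⁻⁴ = 0.028224 m
B total: 0.0589162 m
Ratio: 0.16233 / 0.0589162 ≈ 2.755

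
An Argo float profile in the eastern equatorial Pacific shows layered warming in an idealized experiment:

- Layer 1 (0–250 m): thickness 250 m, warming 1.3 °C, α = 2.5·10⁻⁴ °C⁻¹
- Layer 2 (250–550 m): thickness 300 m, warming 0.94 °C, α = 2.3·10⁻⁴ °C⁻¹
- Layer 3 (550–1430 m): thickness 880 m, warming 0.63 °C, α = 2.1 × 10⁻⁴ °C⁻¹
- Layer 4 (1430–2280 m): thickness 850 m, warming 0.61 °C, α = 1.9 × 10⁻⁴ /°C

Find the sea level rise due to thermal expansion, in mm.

about 361 mm

Layer 1: 1.3 × 250 × 2.5×10⁻⁴ = 0.08125 m
2.3×10⁻⁴ × 300 × 0.94 = 0.06486 m
550–1430 m: 0.63 × 2.1×10⁻⁴ × 880 = 0.116424 m
Layer 4: 1.9×10⁻⁴ × 0.61 × 850 = 0.098515 m
Δh = 0.08125 + 0.06486 + 0.116424 + 0.098515 = 0.361049 m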